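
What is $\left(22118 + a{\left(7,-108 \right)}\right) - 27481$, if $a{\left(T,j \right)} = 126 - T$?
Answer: $-5244$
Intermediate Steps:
$\left(22118 + a{\left(7,-108 \right)}\right) - 27481 = \left(22118 + \left(126 - 7\right)\right) - 27481 = \left(22118 + 119\right) - 27481 = 22237 - 27481 = -5244$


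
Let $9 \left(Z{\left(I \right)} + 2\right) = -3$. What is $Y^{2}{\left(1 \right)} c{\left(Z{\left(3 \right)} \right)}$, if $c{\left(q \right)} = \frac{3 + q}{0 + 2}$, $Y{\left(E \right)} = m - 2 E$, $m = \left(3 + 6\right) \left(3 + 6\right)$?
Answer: $\frac{6241}{3} \approx 2080.3$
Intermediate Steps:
$m = 81$ ($m = 9 \cdot 9 = 81$)
$Z{\left(I \right)} = - \frac{7}{3}$ ($Z{\left(I \right)} = -2 + \frac{1}{9} \left(-3\right) = -2 - \frac{1}{3} = - \frac{7}{3}$)
$Y{\left(E \right)} = 81 - 2 E$
$c{\left(q \right)} = \frac{3}{2} + \frac{q}{2}$ ($c{\left(q \right)} = \frac{3 + q}{2} = \left(3 + q\right) \frac{1}{2} = \frac{3}{2} + \frac{q}{2}$)
$Y^{2}{\left(1 \right)} c{\left(Z{\left(3 \right)} \right)} = \left(81 - 2\right)^{2} \left(\frac{3}{2} + \frac{1}{2} \left(- \frac{7}{3}\right)\right) = \left(81 - 2\right)^{2} \left(\frac{3}{2} - \frac{7}{6}\right) = 79^{2} \cdot \frac{1}{3} = 6241 \cdot \frac{1}{3} = \frac{6241}{3}$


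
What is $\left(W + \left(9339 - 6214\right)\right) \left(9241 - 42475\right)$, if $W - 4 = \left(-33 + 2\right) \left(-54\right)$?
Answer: $-159622902$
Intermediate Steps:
$W = 1678$ ($W = 4 + \left(-33 + 2\right) \left(-54\right) = 4 - -1674 = 4 + 1674 = 1678$)
$\left(W + \left(9339 - 6214\right)\right) \left(9241 - 42475\right) = \left(1678 + \left(9339 - 6214\right)\right) \left(9241 - 42475\right) = \left(1678 + \left(9339 + \left(-11490 + 5276\right)\right)\right) \left(-33234\right) = \left(1678 + \left(9339 - 6214\right)\right) \left(-33234\right) = \left(1678 + 3125\right) \left(-33234\right) = 4803 \left(-33234\right) = -159622902$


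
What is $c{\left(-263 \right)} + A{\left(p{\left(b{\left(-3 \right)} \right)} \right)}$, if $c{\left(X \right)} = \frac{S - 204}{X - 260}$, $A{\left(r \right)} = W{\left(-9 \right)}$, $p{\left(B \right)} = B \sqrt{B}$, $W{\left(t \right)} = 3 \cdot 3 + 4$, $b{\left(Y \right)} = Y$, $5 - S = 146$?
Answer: $\frac{7144}{523} \approx 13.66$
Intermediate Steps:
$S = -141$ ($S = 5 - 146 = -141$)
$W{\left(t \right)} = 13$ ($W{\left(t \right)} = 9 + 4 = 13$)
$p{\left(B \right)} = B^{\frac{3}{2}}$
$A{\left(r \right)} = 13$
$c{\left(X \right)} = - \frac{345}{-260 + X}$ ($c{\left(X \right)} = \frac{-141 - 204}{X - 260} = - \frac{345}{-260 + X}$)
$c{\left(-263 \right)} + A{\left(p{\left(b{\left(-3 \right)} \right)} \right)} = - \frac{345}{-260 - 263} + 13 = - \frac{345}{-523} + 13 = \left(-345\right) \left(- \frac{1}{523}\right) + 13 = \frac{345}{523} + 13 = \frac{7144}{523}$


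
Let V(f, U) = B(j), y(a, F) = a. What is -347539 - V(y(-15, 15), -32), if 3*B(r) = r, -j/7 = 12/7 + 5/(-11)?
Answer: -11468690/33 ≈ -3.4754e+5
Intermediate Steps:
j = -97/11 (j = -7*(12/7 + 5/(-11)) = -7*(12*(⅐) + 5*(-1/11)) = -7*(12/7 - 5/11) = -7*97/77 = -97/11 ≈ -8.8182)
B(r) = r/3
V(f, U) = -97/33 (V(f, U) = (⅓)*(-97/11) = -97/33)
-347539 - V(y(-15, 15), -32) = -347539 - 1*(-97/33) = -347539 + 97/33 = -11468690/33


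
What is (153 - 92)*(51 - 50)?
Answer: 61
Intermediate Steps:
(153 - 92)*(51 - 50) = 61*1 = 61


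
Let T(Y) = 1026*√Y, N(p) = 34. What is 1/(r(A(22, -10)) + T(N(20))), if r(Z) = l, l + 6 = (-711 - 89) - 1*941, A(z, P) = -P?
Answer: 1747/32738975 + 1026*√34/32738975 ≈ 0.00023610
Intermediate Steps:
l = -1747 (l = -6 + ((-711 - 89) - 1*941) = -6 + (-800 - 941) = -6 - 1741 = -1747)
r(Z) = -1747
1/(r(A(22, -10)) + T(N(20))) = 1/(-1747 + 1026*√34)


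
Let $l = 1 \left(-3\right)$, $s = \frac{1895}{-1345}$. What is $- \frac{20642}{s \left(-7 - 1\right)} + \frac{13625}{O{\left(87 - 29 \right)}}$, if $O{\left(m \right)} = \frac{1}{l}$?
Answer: $- \frac{64742849}{1516} \approx -42706.0$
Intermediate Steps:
$s = - \frac{379}{269}$ ($s = 1895 \left(- \frac{1}{1345}\right) = - \frac{379}{269} \approx -1.4089$)
$l = -3$
$O{\left(m \right)} = - \frac{1}{3}$ ($O{\left(m \right)} = \frac{1}{-3} = - \frac{1}{3}$)
$- \frac{20642}{s \left(-7 - 1\right)} + \frac{13625}{O{\left(87 - 29 \right)}} = - \frac{20642}{\left(- \frac{379}{269}\right) \left(-7 - 1\right)} + \frac{13625}{- \frac{1}{3}} = - \frac{20642}{\left(- \frac{379}{269}\right) \left(-7 - 1\right)} + 13625 \left(-3\right) = - \frac{20642}{\left(- \frac{379}{269}\right) \left(-8\right)} - 40875 = - \frac{20642}{\frac{3032}{269}} - 40875 = \left(-20642\right) \frac{269}{3032} - 40875 = - \frac{2776349}{1516} - 40875 = - \frac{64742849}{1516}$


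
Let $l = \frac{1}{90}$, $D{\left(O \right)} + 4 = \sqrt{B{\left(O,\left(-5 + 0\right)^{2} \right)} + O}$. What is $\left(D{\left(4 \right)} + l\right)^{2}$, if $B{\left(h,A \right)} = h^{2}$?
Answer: $\frac{290881}{8100} - \frac{718 \sqrt{5}}{45} \approx 0.23353$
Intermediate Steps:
$D{\left(O \right)} = -4 + \sqrt{O + O^{2}}$ ($D{\left(O \right)} = -4 + \sqrt{O^{2} + O} = -4 + \sqrt{O + O^{2}}$)
$l = \frac{1}{90} \approx 0.011111$
$\left(D{\left(4 \right)} + l\right)^{2} = \left(\left(-4 + \sqrt{4 \left(1 + 4\right)}\right) + \frac{1}{90}\right)^{2} = \left(\left(-4 + \sqrt{4 \cdot 5}\right) + \frac{1}{90}\right)^{2} = \left(\left(-4 + \sqrt{20}\right) + \frac{1}{90}\right)^{2} = \left(\left(-4 + 2 \sqrt{5}\right) + \frac{1}{90}\right)^{2} = \left(- \frac{359}{90} + 2 \sqrt{5}\right)^{2}$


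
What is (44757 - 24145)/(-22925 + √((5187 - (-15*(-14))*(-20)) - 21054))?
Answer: -118132525/131391823 - 5153*I*√11667/131391823 ≈ -0.89909 - 0.0042362*I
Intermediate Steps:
(44757 - 24145)/(-22925 + √((5187 - (-15*(-14))*(-20)) - 21054)) = 20612/(-22925 + √((5187 - 210*(-20)) - 21054)) = 20612/(-22925 + √((5187 - 1*(-4200)) - 21054)) = 20612/(-22925 + √((5187 + 4200) - 21054)) = 20612/(-22925 + √(9387 - 21054)) = 20612/(-22925 + √(-11667)) = 20612/(-22925 + I*√11667)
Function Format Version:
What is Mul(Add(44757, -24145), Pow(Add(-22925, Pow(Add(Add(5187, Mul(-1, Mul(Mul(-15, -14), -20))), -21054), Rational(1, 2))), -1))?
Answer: Add(Rational(-118132525, 131391823), Mul(Rational(-5153, 131391823), I, Pow(11667, Rational(1, 2)))) ≈ Add(-0.89909, Mul(-0.0042362, I))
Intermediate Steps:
Mul(Add(44757, -24145), Pow(Add(-22925, Pow(Add(Add(5187, Mul(-1, Mul(Mul(-15, -14), -20))), -21054), Rational(1, 2))), -1)) = Mul(20612, Pow(Add(-22925, Pow(Add(Add(5187, Mul(-1, Mul(210, -20))), -21054), Rational(1, 2))), -1)) = Mul(20612, Pow(Add(-22925, Pow(Add(Add(5187, Mul(-1, -4200)), -21054), Rational(1, 2))), -1)) = Mul(20612, Pow(Add(-22925, Pow(Add(Add(5187, 4200), -21054), Rational(1, 2))), -1)) = Mul(20612, Pow(Add(-22925, Pow(Add(9387, -21054), Rational(1, 2))), -1)) = Mul(20612, Pow(Add(-22925, Pow(-11667, Rational(1, 2))), -1)) = Mul(20612, Pow(Add(-22925, Mul(I, Pow(11667, Rational(1, 2)))), -1))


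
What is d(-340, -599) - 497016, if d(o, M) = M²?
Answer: -138215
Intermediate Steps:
d(-340, -599) - 497016 = (-599)² - 497016 = 358801 - 497016 = -138215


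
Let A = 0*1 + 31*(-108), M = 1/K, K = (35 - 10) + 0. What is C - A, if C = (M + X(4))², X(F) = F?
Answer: 2102701/625 ≈ 3364.3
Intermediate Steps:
K = 25 (K = 25 + 0 = 25)
M = 1/25 ≈ 0.040000
C = 10201/625 (C = (1/25 + 4)² = (101/25)² = 10201/625 ≈ 16.322)
A = -3348 (A = 0 - 3348 = -3348)
C - A = 10201/625 - 1*(-3348) = 10201/625 + 3348 = 2102701/625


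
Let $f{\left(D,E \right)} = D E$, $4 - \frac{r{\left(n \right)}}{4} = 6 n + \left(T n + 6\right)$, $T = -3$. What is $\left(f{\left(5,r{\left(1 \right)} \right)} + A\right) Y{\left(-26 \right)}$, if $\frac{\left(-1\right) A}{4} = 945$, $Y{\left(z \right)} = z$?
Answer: $100880$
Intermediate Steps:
$r{\left(n \right)} = -8 - 12 n$ ($r{\left(n \right)} = 16 - 4 \left(6 n - \left(-6 + 3 n\right)\right) = 16 - 4 \left(6 + 3 n\right) = 16 - \left(24 + 12 n\right) = -8 - 12 n$)
$A = -3780$ ($A = \left(-4\right) 945 = -3780$)
$\left(f{\left(5,r{\left(1 \right)} \right)} + A\right) Y{\left(-26 \right)} = \left(5 \left(-8 - 12\right) - 3780\right) \left(-26\right) = \left(5 \left(-20\right) - 3780\right) \left(-26\right) = \left(-100 - 3780\right) \left(-26\right) = \left(-3880\right) \left(-26\right) = 100880$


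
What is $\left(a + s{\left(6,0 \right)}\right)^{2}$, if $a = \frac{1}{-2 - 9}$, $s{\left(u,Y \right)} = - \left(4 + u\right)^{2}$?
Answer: $\frac{1212201}{121} \approx 10018.0$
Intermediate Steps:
$a = - \frac{1}{11}$ ($a = \frac{1}{-11} = - \frac{1}{11} \approx -0.090909$)
$\left(a + s{\left(6,0 \right)}\right)^{2} = \left(- \frac{1}{11} - \left(4 + 6\right)^{2}\right)^{2} = \left(- \frac{1}{11} - 10^{2}\right)^{2} = \left(- \frac{1}{11} - 100\right)^{2} = \left(- \frac{1101}{11}\right)^{2} = \frac{1212201}{121}$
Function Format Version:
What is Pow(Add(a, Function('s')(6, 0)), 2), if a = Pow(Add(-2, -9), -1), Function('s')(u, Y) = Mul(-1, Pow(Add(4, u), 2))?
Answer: Rational(1212201, 121) ≈ 10018.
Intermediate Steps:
a = Rational(-1, 11) (a = Pow(-11, -1) = Rational(-1, 11) ≈ -0.090909)
Pow(Add(a, Function('s')(6, 0)), 2) = Pow(Add(Rational(-1, 11), Mul(-1, Pow(Add(4, 6), 2))), 2) = Pow(Add(Rational(-1, 11), Mul(-1, Pow(10, 2))), 2) = Pow(Add(Rational(-1, 11), Mul(-1, 100)), 2) = Pow(Add(Rational(-1, 11), -100), 2) = Pow(Rational(-1101, 11), 2) = Rational(1212201, 121)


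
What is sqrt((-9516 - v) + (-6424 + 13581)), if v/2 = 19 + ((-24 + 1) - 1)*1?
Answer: 9*I*sqrt(29) ≈ 48.466*I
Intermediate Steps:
v = -10 (v = 2*(19 + ((-24 + 1) - 1)*1) = 2*(19 + (-23 - 1)*1) = 2*(19 - 24*1) = 2*(19 - 24) = 2*(-5) = -10)
sqrt((-9516 - v) + (-6424 + 13581)) = sqrt((-9516 - 1*(-10)) + (-6424 + 13581)) = sqrt((-9516 + 10) + 7157) = sqrt(-9506 + 7157) = sqrt(-2349) = 9*I*sqrt(29)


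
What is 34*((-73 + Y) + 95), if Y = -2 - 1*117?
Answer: -3298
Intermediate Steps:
Y = -119 (Y = -2 - 117 = -119)
34*((-73 + Y) + 95) = 34*((-73 - 119) + 95) = 34*(-192 + 95) = 34*(-97) = -3298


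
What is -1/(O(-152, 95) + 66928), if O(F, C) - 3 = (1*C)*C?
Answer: -1/75956 ≈ -1.3166e-5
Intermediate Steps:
O(F, C) = 3 + C² (O(F, C) = 3 + (1*C)*C = 3 + C*C = 3 + C²)
-1/(O(-152, 95) + 66928) = -1/((3 + 95²) + 66928) = -1/((3 + 9025) + 66928) = -1/(9028 + 66928) = -1/75956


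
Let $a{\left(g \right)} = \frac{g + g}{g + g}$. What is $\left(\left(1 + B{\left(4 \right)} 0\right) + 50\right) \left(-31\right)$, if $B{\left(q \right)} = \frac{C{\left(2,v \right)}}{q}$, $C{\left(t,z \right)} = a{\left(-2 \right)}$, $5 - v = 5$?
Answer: $-1581$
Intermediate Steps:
$v = 0$ ($v = 5 - 5 = 0$)
$a{\left(g \right)} = 1$ ($a{\left(g \right)} = \frac{2 g}{2 g} = 2 g \frac{1}{2 g} = 1$)
$C{\left(t,z \right)} = 1$
$B{\left(q \right)} = \frac{1}{q}$ ($B{\left(q \right)} = 1 \frac{1}{q} = \frac{1}{q}$)
$\left(\left(1 + B{\left(4 \right)} 0\right) + 50\right) \left(-31\right) = \left(\left(1 + \frac{1}{4} \cdot 0\right) + 50\right) \left(-31\right) = \left(\left(1 + 0\right) + 50\right) \left(-31\right) = \left(1 + 50\right) \left(-31\right) = 51 \left(-31\right) = -1581$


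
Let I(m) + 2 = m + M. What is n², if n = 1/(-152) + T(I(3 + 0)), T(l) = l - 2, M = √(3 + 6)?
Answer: 91809/23104 ≈ 3.9737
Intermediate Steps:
M = 3 (M = √9 = 3)
I(m) = 1 + m (I(m) = -2 + (m + 3) = -2 + (3 + m) = 1 + m)
T(l) = -2 + l
n = 303/152 (n = 1/(-152) + (-2 + (1 + (3 + 0))) = -1/152 + (-2 + (1 + 3)) = -1/152 + (-2 + 4) = -1/152 + 2 = 303/152 ≈ 1.9934)
n² = (303/152)² = 91809/23104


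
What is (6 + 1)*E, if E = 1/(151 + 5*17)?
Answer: 7/236 ≈ 0.029661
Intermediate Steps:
E = 1/236 (E = 1/(151 + 85) = 1/236 ≈ 0.0042373)
(6 + 1)*E = (6 + 1)*(1/236) = 7*(1/236) = 7/236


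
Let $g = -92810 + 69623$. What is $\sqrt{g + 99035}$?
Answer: $2 \sqrt{18962} \approx 275.41$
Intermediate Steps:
$g = -23187$
$\sqrt{g + 99035} = \sqrt{-23187 + 99035} = \sqrt{75848} = 2 \sqrt{18962}$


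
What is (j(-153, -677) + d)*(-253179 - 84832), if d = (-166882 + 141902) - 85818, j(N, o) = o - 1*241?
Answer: 37761236876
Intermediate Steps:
j(N, o) = -241 + o (j(N, o) = o - 241 = -241 + o)
d = -110798 (d = -24980 - 85818 = -110798)
(j(-153, -677) + d)*(-253179 - 84832) = ((-241 - 677) - 110798)*(-253179 - 84832) = (-918 - 110798)*(-338011) = -111716*(-338011) = 37761236876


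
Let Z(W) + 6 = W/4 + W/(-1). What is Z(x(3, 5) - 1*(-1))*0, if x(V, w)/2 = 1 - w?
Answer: 0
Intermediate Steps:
x(V, w) = 2 - 2*w (x(V, w) = 2*(1 - w) = 2 - 2*w)
Z(W) = -6 - 3*W/4 (Z(W) = -6 + (W/4 + W/(-1)) = -6 + (W*(¼) + W*(-1)) = -6 + (W/4 - W) = -6 - 3*W/4)
Z(x(3, 5) - 1*(-1))*0 = (-6 - 3*((2 - 2*5) - 1*(-1))/4)*0 = (-6 - 3*((2 - 10) + 1)/4)*0 = (-6 - 3*(-8 + 1)/4)*0 = (-6 - ¾*(-7))*0 = (-6 + 21/4)*0 = -¾*0 = 0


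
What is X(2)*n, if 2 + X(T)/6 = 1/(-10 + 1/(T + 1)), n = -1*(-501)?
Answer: -183366/29 ≈ -6323.0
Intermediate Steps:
n = 501
X(T) = -12 + 6/(-10 + 1/(1 + T)) (X(T) = -12 + 6/(-10 + 1/(T + 1)) = -12 + 6/(-10 + 1/(1 + T)))
X(2)*n = (6*(-19 - 21*2)/(9 + 10*2))*501 = (6*(-19 - 42)/(9 + 20))*501 = (6*(-61)/29)*501 = (6*(1/29)*(-61))*501 = -366/29*501 = -183366/29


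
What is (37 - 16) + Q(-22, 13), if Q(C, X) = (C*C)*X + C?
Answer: 6291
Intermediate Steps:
Q(C, X) = C + X*C² (Q(C, X) = C²*X + C = X*C² + C = C + X*C²)
(37 - 16) + Q(-22, 13) = (37 - 16) - 22*(1 - 22*13) = 21 - 22*(1 - 286) = 21 - 22*(-285) = 21 + 6270 = 6291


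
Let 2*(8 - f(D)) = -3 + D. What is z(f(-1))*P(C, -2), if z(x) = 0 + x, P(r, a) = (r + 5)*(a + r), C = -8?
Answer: 300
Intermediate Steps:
f(D) = 19/2 - D/2 (f(D) = 8 - (-3 + D)/2 = 8 + (3/2 - D/2) = 19/2 - D/2)
P(r, a) = (5 + r)*(a + r)
z(x) = x
z(f(-1))*P(C, -2) = (19/2 - ½*(-1))*((-8)² + 5*(-2) + 5*(-8) - 2*(-8)) = (19/2 + ½)*(64 - 10 - 40 + 16) = 10*30 = 300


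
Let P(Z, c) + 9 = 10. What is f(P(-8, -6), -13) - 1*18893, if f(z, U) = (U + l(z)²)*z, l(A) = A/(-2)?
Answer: -75623/4 ≈ -18906.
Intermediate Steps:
P(Z, c) = 1 (P(Z, c) = -9 + 10 = 1)
l(A) = -A/2 (l(A) = A*(-½) = -A/2)
f(z, U) = z*(U + z²/4) (f(z, U) = (U + (-z/2)²)*z = (U + z²/4)*z = z*(U + z²/4))
f(P(-8, -6), -13) - 1*18893 = 1*(-13 + (¼)*1²) - 1*18893 = 1*(-13 + (¼)*1) - 18893 = 1*(-13 + ¼) - 18893 = 1*(-51/4) - 18893 = -51/4 - 18893 = -75623/4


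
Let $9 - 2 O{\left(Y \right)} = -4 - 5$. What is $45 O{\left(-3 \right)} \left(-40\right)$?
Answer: $-16200$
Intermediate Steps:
$O{\left(Y \right)} = 9$ ($O{\left(Y \right)} = \frac{9}{2} - \frac{-4 - 5}{2} = \frac{9}{2} - - \frac{9}{2} = \frac{9}{2} + \frac{9}{2} = 9$)
$45 O{\left(-3 \right)} \left(-40\right) = 45 \cdot 9 \left(-40\right) = 405 \left(-40\right) = -16200$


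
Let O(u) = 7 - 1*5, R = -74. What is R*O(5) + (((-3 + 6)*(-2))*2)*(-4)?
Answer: -100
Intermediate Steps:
O(u) = 2 (O(u) = 7 - 5 = 2)
R*O(5) + (((-3 + 6)*(-2))*2)*(-4) = -74*2 + (((-3 + 6)*(-2))*2)*(-4) = -148 + ((3*(-2))*2)*(-4) = -148 - 6*2*(-4) = -148 - 12*(-4) = -148 + 48 = -100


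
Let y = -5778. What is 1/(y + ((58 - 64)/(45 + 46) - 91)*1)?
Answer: -91/534085 ≈ -0.00017038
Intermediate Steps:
1/(y + ((58 - 64)/(45 + 46) - 91)*1) = 1/(-5778 + ((58 - 64)/(45 + 46) - 91)*1) = 1/(-5778 + (-6/91 - 91)*1) = 1/(-5778 - 8287/91*1) = 1/(-5778 - 8287/91) = 1/(-534085/91) = -91/534085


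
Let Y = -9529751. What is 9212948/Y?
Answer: -9212948/9529751 ≈ -0.96676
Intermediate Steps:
9212948/Y = 9212948/(-9529751) = 9212948*(-1/9529751) = -9212948/9529751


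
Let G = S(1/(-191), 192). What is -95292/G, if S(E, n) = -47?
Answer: 95292/47 ≈ 2027.5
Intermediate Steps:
G = -47
-95292/G = -95292/(-47) = -95292*(-1/47) = 95292/47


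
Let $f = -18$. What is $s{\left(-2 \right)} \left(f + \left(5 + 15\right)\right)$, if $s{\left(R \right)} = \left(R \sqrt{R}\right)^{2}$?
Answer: $-16$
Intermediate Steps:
$s{\left(R \right)} = R^{3}$ ($s{\left(R \right)} = \left(R^{\frac{3}{2}}\right)^{2} = R^{3}$)
$s{\left(-2 \right)} \left(f + \left(5 + 15\right)\right) = \left(-2\right)^{3} \left(-18 + \left(5 + 15\right)\right) = - 8 \left(-18 + 20\right) = \left(-8\right) 2 = -16$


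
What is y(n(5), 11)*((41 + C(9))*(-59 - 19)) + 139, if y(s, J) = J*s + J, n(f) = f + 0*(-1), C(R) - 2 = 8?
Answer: -262409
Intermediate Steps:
C(R) = 10 (C(R) = 2 + 8 = 10)
n(f) = f (n(f) = f + 0 = f)
y(s, J) = J + J*s
y(n(5), 11)*((41 + C(9))*(-59 - 19)) + 139 = (11*(1 + 5))*((41 + 10)*(-59 - 19)) + 139 = (11*6)*(51*(-78)) + 139 = 66*(-3978) + 139 = -262548 + 139 = -262409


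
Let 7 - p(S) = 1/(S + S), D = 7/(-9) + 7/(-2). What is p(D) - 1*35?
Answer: -2147/77 ≈ -27.883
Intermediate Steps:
D = -77/18 (D = 7*(-⅑) + 7*(-½) = -7/9 - 7/2 = -77/18 ≈ -4.2778)
p(S) = 7 - 1/(2*S) (p(S) = 7 - 1/(S + S) = 7 - 1/(2*S))
p(D) - 1*35 = (7 - 1/(2*(-77/18))) - 1*35 = (7 - ½*(-18/77)) - 35 = (7 + 9/77) - 35 = 548/77 - 35 = -2147/77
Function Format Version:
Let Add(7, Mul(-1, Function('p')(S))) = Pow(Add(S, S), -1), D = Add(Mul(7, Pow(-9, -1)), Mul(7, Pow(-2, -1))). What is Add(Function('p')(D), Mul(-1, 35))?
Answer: Rational(-2147, 77) ≈ -27.883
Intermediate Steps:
D = Rational(-77, 18) (D = Add(Mul(7, Rational(-1, 9)), Mul(7, Rational(-1, 2))) = Add(Rational(-7, 9), Rational(-7, 2)) = Rational(-77, 18) ≈ -4.2778)
Function('p')(S) = Add(7, Mul(Rational(-1, 2), Pow(S, -1))) (Function('p')(S) = Add(7, Mul(-1, Pow(Add(S, S), -1))) = Add(7, Mul(-1, Pow(Mul(2, S), -1))) = Add(7, Mul(-1, Mul(Rational(1, 2), Pow(S, -1)))) = Add(7, Mul(Rational(-1, 2), Pow(S, -1))))
Add(Function('p')(D), Mul(-1, 35)) = Add(Add(7, Mul(Rational(-1, 2), Pow(Rational(-77, 18), -1))), Mul(-1, 35)) = Add(Add(7, Mul(Rational(-1, 2), Rational(-18, 77))), -35) = Add(Add(7, Rational(9, 77)), -35) = Add(Rational(548, 77), -35) = Rational(-2147, 77)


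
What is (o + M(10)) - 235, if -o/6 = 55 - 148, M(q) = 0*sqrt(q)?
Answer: 323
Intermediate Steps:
M(q) = 0
o = 558 (o = -6*(55 - 148) = -6*(-93) = 558)
(o + M(10)) - 235 = (558 + 0) - 235 = 558 - 235 = 323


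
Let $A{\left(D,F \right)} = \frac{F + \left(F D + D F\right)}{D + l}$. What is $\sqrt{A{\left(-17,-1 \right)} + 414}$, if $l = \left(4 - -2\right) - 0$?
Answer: $\sqrt{411} \approx 20.273$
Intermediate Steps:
$l = 6$ ($l = \left(4 + 2\right) + 0 = 6 + 0 = 6$)
$A{\left(D,F \right)} = \frac{F + 2 D F}{6 + D}$ ($A{\left(D,F \right)} = \frac{F + \left(F D + D F\right)}{D + 6} = \frac{F + \left(D F + D F\right)}{6 + D} = \frac{F + 2 D F}{6 + D}$)
$\sqrt{A{\left(-17,-1 \right)} + 414} = \sqrt{- \frac{1 + 2 \left(-17\right)}{6 - 17} + 414} = \sqrt{- \frac{1 - 34}{-11} + 414} = \sqrt{\left(-1\right) \left(- \frac{1}{11}\right) \left(-33\right) + 414} = \sqrt{-3 + 414} = \sqrt{411}$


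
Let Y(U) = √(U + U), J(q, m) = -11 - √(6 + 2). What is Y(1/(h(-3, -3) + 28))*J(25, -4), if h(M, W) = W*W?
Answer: √74*(-11 - 2*√2)/37 ≈ -3.2150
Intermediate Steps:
h(M, W) = W²
J(q, m) = -11 - 2*√2 (J(q, m) = -11 - √8 = -11 - 2*√2)
Y(U) = √2*√U (Y(U) = √(2*U) = √2*√U)
Y(1/(h(-3, -3) + 28))*J(25, -4) = (√2*√(1/((-3)² + 28)))*(-11 - 2*√2) = (√2*√(1/(9 + 28)))*(-11 - 2*√2) = (√2*√(1/37))*(-11 - 2*√2) = (√2*(√37/37))*(-11 - 2*√2) = (√74/37)*(-11 - 2*√2) = √74*(-11 - 2*√2)/37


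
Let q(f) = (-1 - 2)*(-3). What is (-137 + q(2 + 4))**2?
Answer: 16384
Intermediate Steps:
q(f) = 9 (q(f) = -3*(-3) = 9)
(-137 + q(2 + 4))**2 = (-137 + 9)**2 = (-128)**2 = 16384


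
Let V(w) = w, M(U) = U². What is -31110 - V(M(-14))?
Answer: -31306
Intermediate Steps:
-31110 - V(M(-14)) = -31110 - 1*(-14)² = -31110 - 1*196 = -31110 - 196 = -31306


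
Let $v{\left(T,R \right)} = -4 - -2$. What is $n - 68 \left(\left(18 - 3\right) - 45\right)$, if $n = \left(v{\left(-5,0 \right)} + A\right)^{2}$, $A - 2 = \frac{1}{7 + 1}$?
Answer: $\frac{130561}{64} \approx 2040.0$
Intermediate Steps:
$A = \frac{17}{8}$ ($A = 2 + \frac{1}{7 + 1} = 2 + \frac{1}{8} = \frac{17}{8} \approx 2.125$)
$v{\left(T,R \right)} = -2$ ($v{\left(T,R \right)} = -4 + 2 = -2$)
$n = \frac{1}{64}$ ($n = \left(-2 + \frac{17}{8}\right)^{2} = \left(\frac{1}{8}\right)^{2} = \frac{1}{64} \approx 0.015625$)
$n - 68 \left(\left(18 - 3\right) - 45\right) = \frac{1}{64} - 68 \left(\left(18 - 3\right) - 45\right) = \frac{1}{64} - 68 \left(15 - 45\right) = \frac{1}{64} - -2040 = \frac{1}{64} + 2040 = \frac{130561}{64}$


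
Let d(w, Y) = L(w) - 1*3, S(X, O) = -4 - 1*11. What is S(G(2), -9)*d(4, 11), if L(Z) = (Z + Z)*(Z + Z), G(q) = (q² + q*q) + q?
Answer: -915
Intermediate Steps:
G(q) = q + 2*q² (G(q) = (q² + q²) + q = 2*q² + q = q + 2*q²)
L(Z) = 4*Z² (L(Z) = (2*Z)*(2*Z) = 4*Z²)
S(X, O) = -15 (S(X, O) = -4 - 11 = -15)
d(w, Y) = -3 + 4*w² (d(w, Y) = 4*w² - 1*3 = 4*w² - 3 = -3 + 4*w²)
S(G(2), -9)*d(4, 11) = -15*(-3 + 4*4²) = -15*(-3 + 4*16) = -15*(-3 + 64) = -15*61 = -915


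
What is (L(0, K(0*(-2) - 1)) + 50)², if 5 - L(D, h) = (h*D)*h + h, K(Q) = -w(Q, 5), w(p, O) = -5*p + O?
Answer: 4225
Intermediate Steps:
w(p, O) = O - 5*p
K(Q) = -5 + 5*Q (K(Q) = -(5 - 5*Q) = -5 + 5*Q)
L(D, h) = 5 - h - D*h² (L(D, h) = 5 - ((h*D)*h + h) = 5 - ((D*h)*h + h) = 5 - (D*h² + h) = 5 - (h + D*h²) = 5 + (-h - D*h²) = 5 - h - D*h²)
(L(0, K(0*(-2) - 1)) + 50)² = ((5 - (-5 + 5*(0*(-2) - 1)) - 1*0*(-5 + 5*(0*(-2) - 1))²) + 50)² = ((5 - (-5 + 5*(0 - 1)) - 1*0*(-5 + 5*(0 - 1))²) + 50)² = ((5 - (-5 + 5*(-1)) - 1*0*(-5 + 5*(-1))²) + 50)² = ((5 - (-5 - 5) - 1*0*(-5 - 5)²) + 50)² = ((5 - 1*(-10) - 1*0*(-10)²) + 50)² = ((5 + 10 - 1*0*100) + 50)² = ((5 + 10 + 0) + 50)² = (15 + 50)² = 65² = 4225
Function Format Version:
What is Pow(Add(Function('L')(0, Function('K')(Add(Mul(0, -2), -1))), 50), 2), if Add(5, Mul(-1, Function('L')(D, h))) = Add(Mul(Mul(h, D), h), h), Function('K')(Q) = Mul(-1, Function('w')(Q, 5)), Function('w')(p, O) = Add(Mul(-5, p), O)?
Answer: 4225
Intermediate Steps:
Function('w')(p, O) = Add(O, Mul(-5, p))
Function('K')(Q) = Add(-5, Mul(5, Q)) (Function('K')(Q) = Mul(-1, Add(5, Mul(-5, Q))) = Add(-5, Mul(5, Q)))
Function('L')(D, h) = Add(5, Mul(-1, h), Mul(-1, D, Pow(h, 2))) (Function('L')(D, h) = Add(5, Mul(-1, Add(Mul(Mul(h, D), h), h))) = Add(5, Mul(-1, Add(Mul(Mul(D, h), h), h))) = Add(5, Mul(-1, Add(Mul(D, Pow(h, 2)), h))) = Add(5, Mul(-1, Add(h, Mul(D, Pow(h, 2))))) = Add(5, Add(Mul(-1, h), Mul(-1, D, Pow(h, 2)))) = Add(5, Mul(-1, h), Mul(-1, D, Pow(h, 2))))
Pow(Add(Function('L')(0, Function('K')(Add(Mul(0, -2), -1))), 50), 2) = Pow(Add(Add(5, Mul(-1, Add(-5, Mul(5, Add(Mul(0, -2), -1)))), Mul(-1, 0, Pow(Add(-5, Mul(5, Add(Mul(0, -2), -1))), 2))), 50), 2) = Pow(Add(Add(5, Mul(-1, Add(-5, Mul(5, Add(0, -1)))), Mul(-1, 0, Pow(Add(-5, Mul(5, Add(0, -1))), 2))), 50), 2) = Pow(Add(Add(5, Mul(-1, Add(-5, Mul(5, -1))), Mul(-1, 0, Pow(Add(-5, Mul(5, -1)), 2))), 50), 2) = Pow(Add(Add(5, Mul(-1, Add(-5, -5)), Mul(-1, 0, Pow(Add(-5, -5), 2))), 50), 2) = Pow(Add(Add(5, Mul(-1, -10), Mul(-1, 0, Pow(-10, 2))), 50), 2) = Pow(Add(Add(5, 10, Mul(-1, 0, 100)), 50), 2) = Pow(Add(Add(5, 10, 0), 50), 2) = Pow(Add(15, 50), 2) = Pow(65, 2) = 4225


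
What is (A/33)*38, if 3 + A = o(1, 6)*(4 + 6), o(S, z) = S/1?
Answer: 266/33 ≈ 8.0606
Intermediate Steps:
o(S, z) = S (o(S, z) = S*1 = S)
A = 7 (A = -3 + 1*(4 + 6) = -3 + 1*10 = -3 + 10 = 7)
(A/33)*38 = (7/33)*38 = 266/33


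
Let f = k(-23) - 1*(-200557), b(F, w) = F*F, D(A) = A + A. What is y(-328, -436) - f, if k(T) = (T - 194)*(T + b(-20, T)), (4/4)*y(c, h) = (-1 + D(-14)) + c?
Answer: -119105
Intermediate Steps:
D(A) = 2*A
b(F, w) = F**2
y(c, h) = -29 + c (y(c, h) = (-1 + 2*(-14)) + c = (-1 - 28) + c = -29 + c)
k(T) = (-194 + T)*(400 + T) (k(T) = (T - 194)*(T + (-20)**2) = (-194 + T)*(T + 400) = (-194 + T)*(400 + T))
f = 118748 (f = (-77600 + (-23)**2 + 206*(-23)) - 1*(-200557) = (-77600 + 529 - 4738) + 200557 = -81809 + 200557 = 118748)
y(-328, -436) - f = (-29 - 328) - 1*118748 = -357 - 118748 = -119105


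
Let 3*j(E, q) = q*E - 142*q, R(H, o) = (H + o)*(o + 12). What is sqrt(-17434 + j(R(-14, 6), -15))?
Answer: 2*I*sqrt(4001) ≈ 126.51*I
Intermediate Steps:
R(H, o) = (12 + o)*(H + o) (R(H, o) = (H + o)*(12 + o) = (12 + o)*(H + o))
j(E, q) = -142*q/3 + E*q/3 (j(E, q) = (q*E - 142*q)/3 = (E*q - 142*q)/3 = (-142*q + E*q)/3 = -142*q/3 + E*q/3)
sqrt(-17434 + j(R(-14, 6), -15)) = sqrt(-17434 + (1/3)*(-15)*(-142 + (6**2 + 12*(-14) + 12*6 - 14*6))) = sqrt(-17434 + (1/3)*(-15)*(-142 + (36 - 168 + 72 - 84))) = sqrt(-17434 + (1/3)*(-15)*(-142 - 144)) = sqrt(-17434 + (1/3)*(-15)*(-286)) = sqrt(-17434 + 1430) = sqrt(-16004) = 2*I*sqrt(4001)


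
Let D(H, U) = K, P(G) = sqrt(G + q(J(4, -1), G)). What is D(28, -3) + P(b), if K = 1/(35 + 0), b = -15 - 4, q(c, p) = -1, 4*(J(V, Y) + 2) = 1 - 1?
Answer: 1/35 + 2*I*sqrt(5) ≈ 0.028571 + 4.4721*I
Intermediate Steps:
J(V, Y) = -2 (J(V, Y) = -2 + (1 - 1)/4 = -2 + (1/4)*0 = -2 + 0 = -2)
b = -19
P(G) = sqrt(-1 + G) (P(G) = sqrt(G - 1) = sqrt(-1 + G))
K = 1/35 ≈ 0.028571
D(H, U) = 1/35
D(28, -3) + P(b) = 1/35 + sqrt(-1 - 19) = 1/35 + sqrt(-20) = 1/35 + 2*I*sqrt(5)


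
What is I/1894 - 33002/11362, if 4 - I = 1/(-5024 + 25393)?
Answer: -636127338411/219166651366 ≈ -2.9025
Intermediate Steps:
I = 81475/20369 (I = 4 - 1/(-5024 + 25393) = 4 - 1/20369 = 81475/20369 ≈ 4.0000)
I/1894 - 33002/11362 = (81475/20369)/1894 - 33002/11362 = (81475/20369)*(1/1894) - 33002*1/11362 = 81475/38578886 - 16501/5681 = -636127338411/219166651366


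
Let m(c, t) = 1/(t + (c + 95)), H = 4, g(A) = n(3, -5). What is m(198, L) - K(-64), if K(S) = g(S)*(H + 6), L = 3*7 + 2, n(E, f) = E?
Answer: -9479/316 ≈ -29.997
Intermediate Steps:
g(A) = 3
L = 23 (L = 21 + 2 = 23)
m(c, t) = 1/(95 + c + t) (m(c, t) = 1/(t + (95 + c)) = 1/(95 + c + t))
K(S) = 30 (K(S) = 3*(4 + 6) = 3*10 = 30)
m(198, L) - K(-64) = 1/(95 + 198 + 23) - 1*30 = 1/316 - 30 = -9479/316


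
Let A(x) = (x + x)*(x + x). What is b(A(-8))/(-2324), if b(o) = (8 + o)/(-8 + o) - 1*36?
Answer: 1083/72044 ≈ 0.015032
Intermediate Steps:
A(x) = 4*x**2 (A(x) = (2*x)*(2*x) = 4*x**2)
b(o) = -36 + (8 + o)/(-8 + o) (b(o) = (8 + o)/(-8 + o) - 36 = -36 + (8 + o)/(-8 + o))
b(A(-8))/(-2324) = ((296 - 140*(-8)**2)/(-8 + 4*(-8)**2))/(-2324) = ((296 - 140*64)/(-8 + 4*64))*(-1/2324) = ((296 - 35*256)/(-8 + 256))*(-1/2324) = ((296 - 8960)/248)*(-1/2324) = ((1/248)*(-8664))*(-1/2324) = -1083/31*(-1/2324) = 1083/72044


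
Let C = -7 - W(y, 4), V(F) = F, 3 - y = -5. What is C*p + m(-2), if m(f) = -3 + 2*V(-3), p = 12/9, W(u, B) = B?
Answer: -71/3 ≈ -23.667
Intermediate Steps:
y = 8 (y = 3 - 1*(-5) = 3 + 5 = 8)
p = 4/3 (p = 12*(⅑) = 4/3 ≈ 1.3333)
m(f) = -9 (m(f) = -3 + 2*(-3) = -3 - 6 = -9)
C = -11 (C = -7 - 1*4 = -7 - 4 = -11)
C*p + m(-2) = -11*4/3 - 9 = -44/3 - 9 = -71/3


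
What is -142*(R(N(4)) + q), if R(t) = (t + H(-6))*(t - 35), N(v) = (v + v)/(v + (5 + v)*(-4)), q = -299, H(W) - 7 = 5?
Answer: 810181/8 ≈ 1.0127e+5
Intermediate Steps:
H(W) = 12 (H(W) = 7 + 5 = 12)
N(v) = 2*v/(-20 - 3*v) (N(v) = (2*v)/(v + (-20 - 4*v)) = (2*v)/(-20 - 3*v) = 2*v/(-20 - 3*v))
R(t) = (-35 + t)*(12 + t) (R(t) = (t + 12)*(t - 35) = (12 + t)*(-35 + t) = (-35 + t)*(12 + t))
-142*(R(N(4)) + q) = -142*((-420 + (-2*4/(20 + 3*4))**2 - (-46)*4/(20 + 3*4)) - 299) = -142*((-420 + (-2*4/(20 + 12))**2 - (-46)*4/(20 + 12)) - 299) = -142*((-420 + (-2*4/32)**2 - (-46)*4/32) - 299) = -142*((-420 + (-2*4*1/32)**2 - (-46)*4/32) - 299) = -142*((-420 + (-1/4)**2 - 23*(-1/4)) - 299) = -142*((-420 + 1/16 + 23/4) - 299) = -142*(-6627/16 - 299) = -142*(-11411/16) = 810181/8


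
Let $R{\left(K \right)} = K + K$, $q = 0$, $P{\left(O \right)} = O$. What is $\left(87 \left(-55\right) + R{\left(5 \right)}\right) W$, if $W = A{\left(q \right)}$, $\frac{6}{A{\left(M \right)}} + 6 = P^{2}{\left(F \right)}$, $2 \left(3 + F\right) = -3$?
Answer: $- \frac{38200}{19} \approx -2010.5$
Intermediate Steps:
$F = - \frac{9}{2}$ ($F = -3 + \frac{1}{2} \left(-3\right) = -3 - \frac{3}{2} = - \frac{9}{2} \approx -4.5$)
$A{\left(M \right)} = \frac{8}{19}$ ($A{\left(M \right)} = \frac{6}{-6 + \left(- \frac{9}{2}\right)^{2}} = \frac{6}{-6 + \frac{81}{4}} = \frac{6}{\frac{57}{4}} = 6 \cdot \frac{4}{57} = \frac{8}{19}$)
$R{\left(K \right)} = 2 K$
$W = \frac{8}{19} \approx 0.42105$
$\left(87 \left(-55\right) + R{\left(5 \right)}\right) W = \left(87 \left(-55\right) + 2 \cdot 5\right) \frac{8}{19} = \left(-4785 + 10\right) \frac{8}{19} = \left(-4775\right) \frac{8}{19} = - \frac{38200}{19}$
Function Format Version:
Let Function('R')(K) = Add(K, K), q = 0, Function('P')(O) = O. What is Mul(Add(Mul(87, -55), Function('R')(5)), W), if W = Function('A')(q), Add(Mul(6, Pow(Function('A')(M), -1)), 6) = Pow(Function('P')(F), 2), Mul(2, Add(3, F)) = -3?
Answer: Rational(-38200, 19) ≈ -2010.5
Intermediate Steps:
F = Rational(-9, 2) (F = Add(-3, Mul(Rational(1, 2), -3)) = Add(-3, Rational(-3, 2)) = Rational(-9, 2) ≈ -4.5000)
Function('A')(M) = Rational(8, 19) (Function('A')(M) = Mul(6, Pow(Add(-6, Pow(Rational(-9, 2), 2)), -1)) = Mul(6, Pow(Add(-6, Rational(81, 4)), -1)) = Mul(6, Pow(Rational(57, 4), -1)) = Mul(6, Rational(4, 57)) = Rational(8, 19))
Function('R')(K) = Mul(2, K)
W = Rational(8, 19) ≈ 0.42105
Mul(Add(Mul(87, -55), Function('R')(5)), W) = Mul(Add(Mul(87, -55), Mul(2, 5)), Rational(8, 19)) = Mul(Add(-4785, 10), Rational(8, 19)) = Mul(-4775, Rational(8, 19)) = Rational(-38200, 19)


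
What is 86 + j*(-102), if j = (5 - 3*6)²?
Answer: -17152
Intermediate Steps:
j = 169 (j = (5 - 18)² = (-13)² = 169)
86 + j*(-102) = 86 + 169*(-102) = 86 - 17238 = -17152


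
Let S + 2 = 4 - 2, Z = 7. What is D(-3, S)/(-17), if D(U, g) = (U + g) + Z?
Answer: -4/17 ≈ -0.23529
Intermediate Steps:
S = 0 (S = -2 + (4 - 2) = -2 + 2 = 0)
D(U, g) = 7 + U + g (D(U, g) = (U + g) + 7 = 7 + U + g)
D(-3, S)/(-17) = (7 - 3 + 0)/(-17) = 4*(-1/17) = -4/17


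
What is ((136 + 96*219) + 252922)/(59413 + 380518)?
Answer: 274082/439931 ≈ 0.62301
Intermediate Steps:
((136 + 96*219) + 252922)/(59413 + 380518) = ((136 + 21024) + 252922)/439931 = (21160 + 252922)*(1/439931) = 274082*(1/439931) = 274082/439931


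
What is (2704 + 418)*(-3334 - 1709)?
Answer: -15744246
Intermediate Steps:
(2704 + 418)*(-3334 - 1709) = 3122*(-5043) = -15744246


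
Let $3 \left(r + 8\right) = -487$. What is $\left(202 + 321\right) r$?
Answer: $- \frac{267253}{3} \approx -89084.0$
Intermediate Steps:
$r = - \frac{511}{3}$ ($r = -8 + \frac{1}{3} \left(-487\right) = -8 - \frac{487}{3} = - \frac{511}{3} \approx -170.33$)
$\left(202 + 321\right) r = \left(202 + 321\right) \left(- \frac{511}{3}\right) = 523 \left(- \frac{511}{3}\right) = - \frac{267253}{3}$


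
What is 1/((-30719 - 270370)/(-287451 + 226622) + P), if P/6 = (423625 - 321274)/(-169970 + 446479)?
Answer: 16819765961/120609272175 ≈ 0.13946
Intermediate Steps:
P = 614106/276509 (P = 6*((423625 - 321274)/(-169970 + 446479)) = 6*(102351/276509) = 614106/276509 ≈ 2.2209)
1/((-30719 - 270370)/(-287451 + 226622) + P) = 1/((-30719 - 270370)/(-287451 + 226622) + 614106/276509) = 1/(-301089/(-60829) + 614106/276509) = 1/(-301089*(-1/60829) + 614106/276509) = 1/(301089/60829 + 614106/276509) = 1/(120609272175/16819765961) = 16819765961/120609272175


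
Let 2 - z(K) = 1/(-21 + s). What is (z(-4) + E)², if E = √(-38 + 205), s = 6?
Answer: 38536/225 + 62*√167/15 ≈ 224.69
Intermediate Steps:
z(K) = 31/15 (z(K) = 2 - 1/(-21 + 6) = 2 - 1/(-15) = 2 - 1*(-1/15) = 2 + 1/15 = 31/15)
E = √167 ≈ 12.923
(z(-4) + E)² = (31/15 + √167)²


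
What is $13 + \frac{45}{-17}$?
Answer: $\frac{176}{17} \approx 10.353$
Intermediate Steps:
$13 + \frac{45}{-17} = 13 + 45 \left(- \frac{1}{17}\right) = 13 - \frac{45}{17} = \frac{176}{17}$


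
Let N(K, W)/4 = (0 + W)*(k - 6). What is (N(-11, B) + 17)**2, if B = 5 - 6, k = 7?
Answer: 169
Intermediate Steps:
B = -1
N(K, W) = 4*W (N(K, W) = 4*((0 + W)*(7 - 6)) = 4*(W*1) = 4*W)
(N(-11, B) + 17)**2 = (4*(-1) + 17)**2 = (-4 + 17)**2 = 13**2 = 169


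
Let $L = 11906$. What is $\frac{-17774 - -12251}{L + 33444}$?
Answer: $- \frac{5523}{45350} \approx -0.12179$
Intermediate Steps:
$\frac{-17774 - -12251}{L + 33444} = \frac{-17774 - -12251}{11906 + 33444} = \frac{-17774 + 12251}{45350} = \left(-5523\right) \frac{1}{45350} = - \frac{5523}{45350}$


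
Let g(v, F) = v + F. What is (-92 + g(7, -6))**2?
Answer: 8281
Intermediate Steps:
g(v, F) = F + v
(-92 + g(7, -6))**2 = (-92 + (-6 + 7))**2 = (-92 + 1)**2 = (-91)**2 = 8281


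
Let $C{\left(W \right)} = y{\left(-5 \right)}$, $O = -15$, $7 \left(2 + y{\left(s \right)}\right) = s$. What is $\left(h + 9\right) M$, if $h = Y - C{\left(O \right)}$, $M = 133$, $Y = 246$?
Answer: $34276$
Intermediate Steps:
$y{\left(s \right)} = -2 + \frac{s}{7}$
$C{\left(W \right)} = - \frac{19}{7}$ ($C{\left(W \right)} = -2 + \frac{1}{7} \left(-5\right) = -2 - \frac{5}{7} = - \frac{19}{7}$)
$h = \frac{1741}{7}$ ($h = 246 - - \frac{19}{7} = 246 + \frac{19}{7} = \frac{1741}{7} \approx 248.71$)
$\left(h + 9\right) M = \left(\frac{1741}{7} + 9\right) 133 = \frac{1804}{7} \cdot 133 = 34276$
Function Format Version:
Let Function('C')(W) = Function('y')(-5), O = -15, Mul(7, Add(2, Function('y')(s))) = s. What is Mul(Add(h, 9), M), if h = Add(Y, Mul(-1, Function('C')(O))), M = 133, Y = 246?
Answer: 34276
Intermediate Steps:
Function('y')(s) = Add(-2, Mul(Rational(1, 7), s))
Function('C')(W) = Rational(-19, 7) (Function('C')(W) = Add(-2, Mul(Rational(1, 7), -5)) = Add(-2, Rational(-5, 7)) = Rational(-19, 7))
h = Rational(1741, 7) (h = Add(246, Mul(-1, Rational(-19, 7))) = Add(246, Rational(19, 7)) = Rational(1741, 7) ≈ 248.71)
Mul(Add(h, 9), M) = Mul(Add(Rational(1741, 7), 9), 133) = Mul(Rational(1804, 7), 133) = 34276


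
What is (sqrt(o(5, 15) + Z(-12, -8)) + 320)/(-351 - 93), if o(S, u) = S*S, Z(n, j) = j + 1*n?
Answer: -80/111 - sqrt(5)/444 ≈ -0.72576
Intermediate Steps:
Z(n, j) = j + n
o(S, u) = S**2
(sqrt(o(5, 15) + Z(-12, -8)) + 320)/(-351 - 93) = (sqrt(5**2 + (-8 - 12)) + 320)/(-351 - 93) = (sqrt(25 - 20) + 320)/(-444) = (sqrt(5) + 320)*(-1/444) = (320 + sqrt(5))*(-1/444) = -80/111 - sqrt(5)/444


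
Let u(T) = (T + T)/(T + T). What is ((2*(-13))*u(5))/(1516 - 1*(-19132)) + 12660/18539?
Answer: 130460833/191396636 ≈ 0.68163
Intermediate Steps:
u(T) = 1 (u(T) = (2*T)/((2*T)) = (2*T)*(1/(2*T)) = 1)
((2*(-13))*u(5))/(1516 - 1*(-19132)) + 12660/18539 = ((2*(-13))*1)/(1516 - 1*(-19132)) + 12660/18539 = (-26*1)/(1516 + 19132) + 12660*(1/18539) = -26/20648 + 12660/18539 = -26*1/20648 + 12660/18539 = -13/10324 + 12660/18539 = 130460833/191396636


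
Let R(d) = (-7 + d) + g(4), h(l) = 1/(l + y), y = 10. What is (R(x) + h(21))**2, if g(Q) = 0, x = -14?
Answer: 422500/961 ≈ 439.65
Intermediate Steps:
h(l) = 1/(10 + l) (h(l) = 1/(l + 10) = 1/(10 + l))
R(d) = -7 + d (R(d) = (-7 + d) + 0 = -7 + d)
(R(x) + h(21))**2 = ((-7 - 14) + 1/(10 + 21))**2 = (-21 + 1/31)**2 = (-650/31)**2 = 422500/961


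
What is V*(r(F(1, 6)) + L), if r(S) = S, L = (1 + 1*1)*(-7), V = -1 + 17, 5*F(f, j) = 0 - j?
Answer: -1216/5 ≈ -243.20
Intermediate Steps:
F(f, j) = -j/5 (F(f, j) = (0 - j)/5 = (-j)/5 = -j/5)
V = 16
L = -14 (L = (1 + 1)*(-7) = 2*(-7) = -14)
V*(r(F(1, 6)) + L) = 16*(-⅕*6 - 14) = 16*(-6/5 - 14) = 16*(-76/5) = -1216/5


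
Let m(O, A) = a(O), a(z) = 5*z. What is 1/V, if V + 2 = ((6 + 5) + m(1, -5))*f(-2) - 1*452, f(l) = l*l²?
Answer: -1/582 ≈ -0.0017182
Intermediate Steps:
m(O, A) = 5*O
f(l) = l³
V = -582 (V = -2 + (((6 + 5) + 5*1)*(-2)³ - 1*452) = -2 + ((11 + 5)*(-8) - 452) = -2 + (16*(-8) - 452) = -2 + (-128 - 452) = -2 - 580 = -582)
1/V = 1/(-582) = -1/582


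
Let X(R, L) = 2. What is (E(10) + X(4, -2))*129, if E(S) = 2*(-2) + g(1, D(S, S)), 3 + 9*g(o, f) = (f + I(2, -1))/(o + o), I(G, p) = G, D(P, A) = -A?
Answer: -1075/3 ≈ -358.33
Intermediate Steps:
g(o, f) = -1/3 + (2 + f)/(18*o) (g(o, f) = -1/3 + ((f + 2)/(o + o))/9 = -1/3 + ((2 + f)/((2*o)))/9 = -1/3 + ((2 + f)*(1/(2*o)))/9 = -1/3 + ((2 + f)/(2*o))/9 = -1/3 + (2 + f)/(18*o))
E(S) = -38/9 - S/18 (E(S) = 2*(-2) + (1/18)*(2 - S - 6*1)/1 = -4 + (1/18)*1*(2 - S - 6) = -4 + (1/18)*1*(-4 - S) = -4 + (-2/9 - S/18) = -38/9 - S/18)
(E(10) + X(4, -2))*129 = ((-38/9 - 1/18*10) + 2)*129 = ((-38/9 - 5/9) + 2)*129 = (-43/9 + 2)*129 = -25/9*129 = -1075/3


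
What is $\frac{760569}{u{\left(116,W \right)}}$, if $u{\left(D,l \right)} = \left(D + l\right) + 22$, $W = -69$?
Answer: $\frac{253523}{23} \approx 11023.0$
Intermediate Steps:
$u{\left(D,l \right)} = 22 + D + l$
$\frac{760569}{u{\left(116,W \right)}} = \frac{760569}{22 + 116 - 69} = \frac{760569}{69} = 760569 \cdot \frac{1}{69} = \frac{253523}{23}$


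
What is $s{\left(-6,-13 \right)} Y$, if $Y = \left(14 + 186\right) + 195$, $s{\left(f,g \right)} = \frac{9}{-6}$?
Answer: $- \frac{1185}{2} \approx -592.5$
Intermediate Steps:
$s{\left(f,g \right)} = - \frac{3}{2}$ ($s{\left(f,g \right)} = 9 \left(- \frac{1}{6}\right) = - \frac{3}{2}$)
$Y = 395$ ($Y = 200 + 195 = 395$)
$s{\left(-6,-13 \right)} Y = \left(- \frac{3}{2}\right) 395 = - \frac{1185}{2}$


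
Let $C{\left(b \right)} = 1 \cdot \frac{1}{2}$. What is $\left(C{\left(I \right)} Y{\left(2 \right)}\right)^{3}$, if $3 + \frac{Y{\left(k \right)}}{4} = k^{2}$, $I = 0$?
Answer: $8$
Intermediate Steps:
$C{\left(b \right)} = \frac{1}{2}$ ($C{\left(b \right)} = 1 \cdot \frac{1}{2} = \frac{1}{2}$)
$Y{\left(k \right)} = -12 + 4 k^{2}$
$\left(C{\left(I \right)} Y{\left(2 \right)}\right)^{3} = \left(\frac{-12 + 4 \cdot 2^{2}}{2}\right)^{3} = \left(\frac{-12 + 4 \cdot 4}{2}\right)^{3} = \left(\frac{-12 + 16}{2}\right)^{3} = \left(\frac{1}{2} \cdot 4\right)^{3} = 2^{3} = 8$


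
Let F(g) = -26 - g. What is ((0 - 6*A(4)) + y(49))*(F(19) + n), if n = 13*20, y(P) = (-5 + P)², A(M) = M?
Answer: 411080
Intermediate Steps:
n = 260
((0 - 6*A(4)) + y(49))*(F(19) + n) = ((0 - 6*4) + (-5 + 49)²)*((-26 - 1*19) + 260) = ((0 - 24) + 44²)*((-26 - 19) + 260) = (-24 + 1936)*(-45 + 260) = 1912*215 = 411080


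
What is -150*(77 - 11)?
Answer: -9900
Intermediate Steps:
-150*(77 - 11) = -150*66 = -9900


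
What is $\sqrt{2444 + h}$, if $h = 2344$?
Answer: $6 \sqrt{133} \approx 69.195$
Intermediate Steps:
$\sqrt{2444 + h} = \sqrt{2444 + 2344} = \sqrt{4788} = 6 \sqrt{133}$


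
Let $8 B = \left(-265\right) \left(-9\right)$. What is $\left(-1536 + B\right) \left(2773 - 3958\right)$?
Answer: $\frac{11735055}{8} \approx 1.4669 \cdot 10^{6}$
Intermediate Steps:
$B = \frac{2385}{8}$ ($B = \frac{\left(-265\right) \left(-9\right)}{8} = \frac{1}{8} \cdot 2385 = \frac{2385}{8} \approx 298.13$)
$\left(-1536 + B\right) \left(2773 - 3958\right) = \left(-1536 + \frac{2385}{8}\right) \left(2773 - 3958\right) = \left(- \frac{9903}{8}\right) \left(-1185\right) = \frac{11735055}{8}$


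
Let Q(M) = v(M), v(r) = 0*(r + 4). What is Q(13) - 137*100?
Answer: -13700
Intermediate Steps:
v(r) = 0 (v(r) = 0*(4 + r) = 0)
Q(M) = 0
Q(13) - 137*100 = 0 - 137*100 = 0 - 13700 = -13700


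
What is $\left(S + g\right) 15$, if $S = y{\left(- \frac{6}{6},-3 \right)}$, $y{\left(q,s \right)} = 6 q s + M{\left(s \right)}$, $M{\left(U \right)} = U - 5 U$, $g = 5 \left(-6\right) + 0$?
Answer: $0$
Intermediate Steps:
$g = -30$ ($g = -30 + 0 = -30$)
$M{\left(U \right)} = - 4 U$
$y{\left(q,s \right)} = - 4 s + 6 q s$ ($y{\left(q,s \right)} = 6 q s - 4 s = - 4 s + 6 q s$)
$S = 30$ ($S = 2 \left(-3\right) \left(-2 + 3 \left(- \frac{6}{6}\right)\right) = 2 \left(-3\right) \left(-2 + 3 \left(\left(-6\right) \frac{1}{6}\right)\right) = 2 \left(-3\right) \left(-2 + 3 \left(-1\right)\right) = 2 \left(-3\right) \left(-2 - 3\right) = 2 \left(-3\right) \left(-5\right) = 30$)
$\left(S + g\right) 15 = \left(30 - 30\right) 15 = 0 \cdot 15 = 0$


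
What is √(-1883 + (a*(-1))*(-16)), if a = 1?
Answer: I*√1867 ≈ 43.209*I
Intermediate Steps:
√(-1883 + (a*(-1))*(-16)) = √(-1883 + (1*(-1))*(-16)) = √(-1883 - 1*(-16)) = √(-1883 + 16) = √(-1867) = I*√1867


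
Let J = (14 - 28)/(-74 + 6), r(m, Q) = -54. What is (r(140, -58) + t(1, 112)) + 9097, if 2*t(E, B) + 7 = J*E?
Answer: 614693/68 ≈ 9039.6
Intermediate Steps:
J = 7/34 (J = -14/(-68) = -14*(-1/68) = 7/34 ≈ 0.20588)
t(E, B) = -7/2 + 7*E/68 (t(E, B) = -7/2 + (7*E/34)/2 = -7/2 + 7*E/68)
(r(140, -58) + t(1, 112)) + 9097 = (-54 + (-7/2 + (7/68)*1)) + 9097 = (-54 + (-7/2 + 7/68)) + 9097 = (-54 - 231/68) + 9097 = -3903/68 + 9097 = 614693/68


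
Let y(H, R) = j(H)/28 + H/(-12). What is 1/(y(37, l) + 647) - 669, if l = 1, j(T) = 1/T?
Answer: -334715979/500324 ≈ -669.00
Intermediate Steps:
j(T) = 1/T
y(H, R) = -H/12 + 1/(28*H) (y(H, R) = 1/(H*28) + H/(-12) = (1/28)/H + H*(-1/12) = 1/(28*H) - H/12 = -H/12 + 1/(28*H))
1/(y(37, l) + 647) - 669 = 1/((-1/12*37 + (1/28)/37) + 647) - 669 = 1/((-37/12 + (1/28)*(1/37)) + 647) - 669 = 1/((-37/12 + 1/1036) + 647) - 669 = 1/(-2395/777 + 647) - 669 = 1/(500324/777) - 669 = 777/500324 - 669 = -334715979/500324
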